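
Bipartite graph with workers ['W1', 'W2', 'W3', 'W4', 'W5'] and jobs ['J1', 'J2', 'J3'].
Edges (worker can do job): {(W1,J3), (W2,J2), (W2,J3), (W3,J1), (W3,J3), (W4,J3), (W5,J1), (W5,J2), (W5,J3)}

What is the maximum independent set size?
Maximum independent set = 5

By König's theorem:
- Min vertex cover = Max matching = 3
- Max independent set = Total vertices - Min vertex cover
- Max independent set = 8 - 3 = 5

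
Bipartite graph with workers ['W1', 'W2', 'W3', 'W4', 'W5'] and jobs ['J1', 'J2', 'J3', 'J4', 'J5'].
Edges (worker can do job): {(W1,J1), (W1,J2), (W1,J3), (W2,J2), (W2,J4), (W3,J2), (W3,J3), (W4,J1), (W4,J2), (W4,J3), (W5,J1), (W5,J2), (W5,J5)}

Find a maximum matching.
Matching: {(W1,J3), (W2,J4), (W3,J2), (W4,J1), (W5,J5)}

Maximum matching (size 5):
  W1 → J3
  W2 → J4
  W3 → J2
  W4 → J1
  W5 → J5

Each worker is assigned to at most one job, and each job to at most one worker.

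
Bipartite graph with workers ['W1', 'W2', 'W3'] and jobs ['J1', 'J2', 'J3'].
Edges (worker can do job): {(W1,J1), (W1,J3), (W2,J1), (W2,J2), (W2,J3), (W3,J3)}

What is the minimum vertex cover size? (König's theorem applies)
Minimum vertex cover size = 3

By König's theorem: in bipartite graphs,
min vertex cover = max matching = 3

Maximum matching has size 3, so minimum vertex cover also has size 3.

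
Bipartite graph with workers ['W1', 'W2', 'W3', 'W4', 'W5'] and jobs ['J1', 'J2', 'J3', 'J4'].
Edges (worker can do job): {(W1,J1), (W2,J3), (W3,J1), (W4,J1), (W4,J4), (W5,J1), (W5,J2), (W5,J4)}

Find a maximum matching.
Matching: {(W2,J3), (W3,J1), (W4,J4), (W5,J2)}

Maximum matching (size 4):
  W2 → J3
  W3 → J1
  W4 → J4
  W5 → J2

Each worker is assigned to at most one job, and each job to at most one worker.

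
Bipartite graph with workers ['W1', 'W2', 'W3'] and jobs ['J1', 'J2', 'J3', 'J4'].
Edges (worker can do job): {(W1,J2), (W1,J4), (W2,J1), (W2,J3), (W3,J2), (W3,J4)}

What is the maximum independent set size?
Maximum independent set = 4

By König's theorem:
- Min vertex cover = Max matching = 3
- Max independent set = Total vertices - Min vertex cover
- Max independent set = 7 - 3 = 4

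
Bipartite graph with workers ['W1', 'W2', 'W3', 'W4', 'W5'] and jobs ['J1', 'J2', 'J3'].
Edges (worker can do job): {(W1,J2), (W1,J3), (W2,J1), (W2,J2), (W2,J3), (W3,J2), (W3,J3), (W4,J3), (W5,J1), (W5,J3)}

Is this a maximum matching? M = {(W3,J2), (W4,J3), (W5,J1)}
Yes, size 3 is maximum

Proposed matching has size 3.
Maximum matching size for this graph: 3.

This is a maximum matching.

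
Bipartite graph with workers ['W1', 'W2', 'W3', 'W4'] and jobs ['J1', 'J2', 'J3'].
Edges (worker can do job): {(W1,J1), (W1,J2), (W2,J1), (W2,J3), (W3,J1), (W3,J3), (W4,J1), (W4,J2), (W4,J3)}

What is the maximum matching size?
Maximum matching size = 3

Maximum matching: {(W1,J2), (W3,J3), (W4,J1)}
Size: 3

This assigns 3 workers to 3 distinct jobs.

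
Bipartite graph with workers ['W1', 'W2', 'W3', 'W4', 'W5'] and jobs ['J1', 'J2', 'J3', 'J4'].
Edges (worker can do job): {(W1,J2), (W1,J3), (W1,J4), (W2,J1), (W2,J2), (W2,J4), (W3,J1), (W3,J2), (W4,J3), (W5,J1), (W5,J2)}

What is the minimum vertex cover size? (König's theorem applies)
Minimum vertex cover size = 4

By König's theorem: in bipartite graphs,
min vertex cover = max matching = 4

Maximum matching has size 4, so minimum vertex cover also has size 4.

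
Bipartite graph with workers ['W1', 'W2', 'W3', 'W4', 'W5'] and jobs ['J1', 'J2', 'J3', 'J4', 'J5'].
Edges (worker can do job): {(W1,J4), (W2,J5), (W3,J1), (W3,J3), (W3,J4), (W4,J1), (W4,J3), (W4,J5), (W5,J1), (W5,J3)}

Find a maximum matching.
Matching: {(W2,J5), (W3,J4), (W4,J3), (W5,J1)}

Maximum matching (size 4):
  W2 → J5
  W3 → J4
  W4 → J3
  W5 → J1

Each worker is assigned to at most one job, and each job to at most one worker.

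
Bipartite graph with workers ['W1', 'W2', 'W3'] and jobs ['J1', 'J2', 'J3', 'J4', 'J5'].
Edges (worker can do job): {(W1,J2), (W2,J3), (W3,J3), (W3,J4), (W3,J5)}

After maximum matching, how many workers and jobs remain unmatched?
Unmatched: 0 workers, 2 jobs

Maximum matching size: 3
Workers: 3 total, 3 matched, 0 unmatched
Jobs: 5 total, 3 matched, 2 unmatched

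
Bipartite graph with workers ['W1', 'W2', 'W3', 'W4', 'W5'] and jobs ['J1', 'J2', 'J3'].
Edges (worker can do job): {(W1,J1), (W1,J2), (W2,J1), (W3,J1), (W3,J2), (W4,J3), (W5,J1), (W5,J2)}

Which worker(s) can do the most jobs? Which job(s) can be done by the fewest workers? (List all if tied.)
Most versatile: W1, W3, W5 (2 jobs); Least covered: J3 (1 workers)

Worker degrees (jobs they can do): W1:2, W2:1, W3:2, W4:1, W5:2
Job degrees (workers who can do it): J1:4, J2:3, J3:1

Maximum worker degree is 2, achieved by: W1, W3, W5
Minimum job degree is 1, achieved by: J3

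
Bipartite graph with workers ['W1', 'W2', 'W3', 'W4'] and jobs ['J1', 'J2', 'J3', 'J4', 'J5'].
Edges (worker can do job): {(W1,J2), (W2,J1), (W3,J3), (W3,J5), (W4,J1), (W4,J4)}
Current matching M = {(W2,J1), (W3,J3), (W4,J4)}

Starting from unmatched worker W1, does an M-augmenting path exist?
Yes: W1 → J2

An M-augmenting path alternates non-matching / matching edges, starting and ending at unmatched vertices.
Path: W1 → J2
(J2 is unmatched in M, so the path is augmenting.)
Flipping edges along this path would increase |M| from 3 to 4.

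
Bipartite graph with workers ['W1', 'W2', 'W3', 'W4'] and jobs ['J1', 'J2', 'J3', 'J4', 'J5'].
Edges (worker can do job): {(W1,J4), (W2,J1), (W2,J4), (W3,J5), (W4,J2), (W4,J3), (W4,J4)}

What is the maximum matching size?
Maximum matching size = 4

Maximum matching: {(W1,J4), (W2,J1), (W3,J5), (W4,J2)}
Size: 4

This assigns 4 workers to 4 distinct jobs.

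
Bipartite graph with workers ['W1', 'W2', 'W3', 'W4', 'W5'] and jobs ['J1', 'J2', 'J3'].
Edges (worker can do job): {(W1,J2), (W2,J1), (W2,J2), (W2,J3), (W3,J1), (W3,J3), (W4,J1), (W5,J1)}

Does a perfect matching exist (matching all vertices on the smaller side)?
Yes, perfect matching exists (size 3)

Perfect matching: {(W1,J2), (W3,J3), (W5,J1)}
All 3 vertices on the smaller side are matched.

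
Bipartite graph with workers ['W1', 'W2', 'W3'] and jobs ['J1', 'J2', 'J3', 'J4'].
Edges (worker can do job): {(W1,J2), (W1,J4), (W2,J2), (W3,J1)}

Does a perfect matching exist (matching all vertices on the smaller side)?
Yes, perfect matching exists (size 3)

Perfect matching: {(W1,J4), (W2,J2), (W3,J1)}
All 3 vertices on the smaller side are matched.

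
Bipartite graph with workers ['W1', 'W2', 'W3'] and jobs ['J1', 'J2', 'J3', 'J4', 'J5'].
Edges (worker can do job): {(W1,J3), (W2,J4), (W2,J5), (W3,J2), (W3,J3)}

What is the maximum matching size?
Maximum matching size = 3

Maximum matching: {(W1,J3), (W2,J4), (W3,J2)}
Size: 3

This assigns 3 workers to 3 distinct jobs.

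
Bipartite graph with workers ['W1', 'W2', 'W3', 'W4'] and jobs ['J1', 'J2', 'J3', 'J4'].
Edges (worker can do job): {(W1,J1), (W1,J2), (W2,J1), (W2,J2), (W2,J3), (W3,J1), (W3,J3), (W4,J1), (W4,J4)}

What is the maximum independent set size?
Maximum independent set = 4

By König's theorem:
- Min vertex cover = Max matching = 4
- Max independent set = Total vertices - Min vertex cover
- Max independent set = 8 - 4 = 4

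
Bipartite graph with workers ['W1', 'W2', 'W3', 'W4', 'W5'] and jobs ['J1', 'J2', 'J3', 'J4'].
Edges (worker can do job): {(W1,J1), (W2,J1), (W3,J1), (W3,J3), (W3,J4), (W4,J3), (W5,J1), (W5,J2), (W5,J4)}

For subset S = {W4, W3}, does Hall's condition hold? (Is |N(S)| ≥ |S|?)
Yes: |N(S)| = 3, |S| = 2

Subset S = {W4, W3}
Neighbors N(S) = {J1, J3, J4}

|N(S)| = 3, |S| = 2
Hall's condition: |N(S)| ≥ |S| is satisfied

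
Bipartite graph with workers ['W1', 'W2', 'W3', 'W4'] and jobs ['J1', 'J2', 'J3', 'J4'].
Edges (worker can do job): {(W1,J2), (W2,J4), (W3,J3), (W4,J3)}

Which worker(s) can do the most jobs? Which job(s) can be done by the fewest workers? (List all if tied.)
Most versatile: W1, W2, W3, W4 (1 jobs); Least covered: J1 (0 workers)

Worker degrees (jobs they can do): W1:1, W2:1, W3:1, W4:1
Job degrees (workers who can do it): J1:0, J2:1, J3:2, J4:1

Maximum worker degree is 1, achieved by: W1, W2, W3, W4
Minimum job degree is 0, achieved by: J1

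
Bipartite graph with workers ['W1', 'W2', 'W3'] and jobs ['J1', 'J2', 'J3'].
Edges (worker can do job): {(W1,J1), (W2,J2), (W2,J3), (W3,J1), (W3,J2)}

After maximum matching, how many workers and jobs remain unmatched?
Unmatched: 0 workers, 0 jobs

Maximum matching size: 3
Workers: 3 total, 3 matched, 0 unmatched
Jobs: 3 total, 3 matched, 0 unmatched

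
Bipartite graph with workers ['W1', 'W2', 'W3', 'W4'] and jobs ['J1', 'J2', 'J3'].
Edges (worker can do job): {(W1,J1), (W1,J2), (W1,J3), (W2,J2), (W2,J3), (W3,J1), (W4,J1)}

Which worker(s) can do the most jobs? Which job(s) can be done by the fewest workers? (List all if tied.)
Most versatile: W1 (3 jobs); Least covered: J2, J3 (2 workers)

Worker degrees (jobs they can do): W1:3, W2:2, W3:1, W4:1
Job degrees (workers who can do it): J1:3, J2:2, J3:2

Maximum worker degree is 3, achieved by: W1
Minimum job degree is 2, achieved by: J2, J3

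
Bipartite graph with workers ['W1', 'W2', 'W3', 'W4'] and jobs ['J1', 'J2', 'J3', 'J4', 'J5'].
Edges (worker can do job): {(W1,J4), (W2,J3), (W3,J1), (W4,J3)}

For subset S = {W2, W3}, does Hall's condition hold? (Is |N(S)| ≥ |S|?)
Yes: |N(S)| = 2, |S| = 2

Subset S = {W2, W3}
Neighbors N(S) = {J1, J3}

|N(S)| = 2, |S| = 2
Hall's condition: |N(S)| ≥ |S| is satisfied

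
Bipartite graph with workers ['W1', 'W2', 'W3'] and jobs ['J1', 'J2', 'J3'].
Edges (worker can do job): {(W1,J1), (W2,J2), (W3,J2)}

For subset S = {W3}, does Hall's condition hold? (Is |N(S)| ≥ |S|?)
Yes: |N(S)| = 1, |S| = 1

Subset S = {W3}
Neighbors N(S) = {J2}

|N(S)| = 1, |S| = 1
Hall's condition: |N(S)| ≥ |S| is satisfied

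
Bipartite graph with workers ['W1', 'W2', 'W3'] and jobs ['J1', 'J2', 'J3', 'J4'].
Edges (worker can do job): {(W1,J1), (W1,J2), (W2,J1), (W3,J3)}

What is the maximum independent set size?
Maximum independent set = 4

By König's theorem:
- Min vertex cover = Max matching = 3
- Max independent set = Total vertices - Min vertex cover
- Max independent set = 7 - 3 = 4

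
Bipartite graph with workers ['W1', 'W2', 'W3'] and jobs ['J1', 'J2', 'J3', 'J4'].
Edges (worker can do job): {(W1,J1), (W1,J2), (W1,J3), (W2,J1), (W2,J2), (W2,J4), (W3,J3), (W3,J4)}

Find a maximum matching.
Matching: {(W1,J1), (W2,J4), (W3,J3)}

Maximum matching (size 3):
  W1 → J1
  W2 → J4
  W3 → J3

Each worker is assigned to at most one job, and each job to at most one worker.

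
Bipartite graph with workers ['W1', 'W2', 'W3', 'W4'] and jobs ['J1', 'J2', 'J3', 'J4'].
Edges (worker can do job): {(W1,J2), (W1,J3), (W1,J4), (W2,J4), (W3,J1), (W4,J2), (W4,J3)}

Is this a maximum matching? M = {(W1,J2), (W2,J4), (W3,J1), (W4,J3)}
Yes, size 4 is maximum

Proposed matching has size 4.
Maximum matching size for this graph: 4.

This is a maximum matching.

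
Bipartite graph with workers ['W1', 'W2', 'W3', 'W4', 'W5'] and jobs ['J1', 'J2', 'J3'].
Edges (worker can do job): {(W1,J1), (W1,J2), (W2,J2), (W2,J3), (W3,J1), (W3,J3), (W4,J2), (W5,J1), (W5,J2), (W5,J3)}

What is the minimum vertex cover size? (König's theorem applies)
Minimum vertex cover size = 3

By König's theorem: in bipartite graphs,
min vertex cover = max matching = 3

Maximum matching has size 3, so minimum vertex cover also has size 3.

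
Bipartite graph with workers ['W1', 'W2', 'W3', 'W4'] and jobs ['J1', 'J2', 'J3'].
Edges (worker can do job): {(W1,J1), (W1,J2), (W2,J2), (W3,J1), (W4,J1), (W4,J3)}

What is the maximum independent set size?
Maximum independent set = 4

By König's theorem:
- Min vertex cover = Max matching = 3
- Max independent set = Total vertices - Min vertex cover
- Max independent set = 7 - 3 = 4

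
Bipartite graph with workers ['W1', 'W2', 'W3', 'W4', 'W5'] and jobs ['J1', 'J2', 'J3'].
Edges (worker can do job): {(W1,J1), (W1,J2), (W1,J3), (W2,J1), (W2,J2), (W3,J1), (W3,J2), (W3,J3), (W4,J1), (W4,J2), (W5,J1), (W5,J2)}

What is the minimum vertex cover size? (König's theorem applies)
Minimum vertex cover size = 3

By König's theorem: in bipartite graphs,
min vertex cover = max matching = 3

Maximum matching has size 3, so minimum vertex cover also has size 3.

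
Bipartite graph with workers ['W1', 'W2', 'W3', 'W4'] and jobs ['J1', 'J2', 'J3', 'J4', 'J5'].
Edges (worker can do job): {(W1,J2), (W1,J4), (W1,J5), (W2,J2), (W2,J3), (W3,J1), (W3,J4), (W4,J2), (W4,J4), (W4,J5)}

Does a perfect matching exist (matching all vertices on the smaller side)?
Yes, perfect matching exists (size 4)

Perfect matching: {(W1,J5), (W2,J3), (W3,J4), (W4,J2)}
All 4 vertices on the smaller side are matched.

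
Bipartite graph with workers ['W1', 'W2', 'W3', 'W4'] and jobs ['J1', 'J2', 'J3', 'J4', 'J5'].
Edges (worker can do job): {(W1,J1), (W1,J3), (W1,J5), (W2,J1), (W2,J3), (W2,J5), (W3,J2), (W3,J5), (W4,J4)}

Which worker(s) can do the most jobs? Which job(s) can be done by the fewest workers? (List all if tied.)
Most versatile: W1, W2 (3 jobs); Least covered: J2, J4 (1 workers)

Worker degrees (jobs they can do): W1:3, W2:3, W3:2, W4:1
Job degrees (workers who can do it): J1:2, J2:1, J3:2, J4:1, J5:3

Maximum worker degree is 3, achieved by: W1, W2
Minimum job degree is 1, achieved by: J2, J4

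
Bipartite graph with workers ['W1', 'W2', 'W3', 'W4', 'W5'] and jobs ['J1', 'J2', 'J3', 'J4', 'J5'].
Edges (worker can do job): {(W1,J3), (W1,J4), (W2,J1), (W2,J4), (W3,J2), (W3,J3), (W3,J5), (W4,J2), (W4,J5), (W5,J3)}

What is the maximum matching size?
Maximum matching size = 5

Maximum matching: {(W1,J4), (W2,J1), (W3,J5), (W4,J2), (W5,J3)}
Size: 5

This assigns 5 workers to 5 distinct jobs.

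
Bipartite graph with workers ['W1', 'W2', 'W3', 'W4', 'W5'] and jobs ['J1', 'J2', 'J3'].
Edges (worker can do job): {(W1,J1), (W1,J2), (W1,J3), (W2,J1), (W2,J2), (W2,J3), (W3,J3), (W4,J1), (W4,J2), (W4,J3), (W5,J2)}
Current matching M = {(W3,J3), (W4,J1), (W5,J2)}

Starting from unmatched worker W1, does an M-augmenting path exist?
No augmenting path from W1

Alternating search from W1 reaches jobs: {J1, J2, J3}.
Every reachable job is already matched in M, and following those matched edges back to workers exposes no further unvisited jobs.
No M-augmenting path from W1 exists.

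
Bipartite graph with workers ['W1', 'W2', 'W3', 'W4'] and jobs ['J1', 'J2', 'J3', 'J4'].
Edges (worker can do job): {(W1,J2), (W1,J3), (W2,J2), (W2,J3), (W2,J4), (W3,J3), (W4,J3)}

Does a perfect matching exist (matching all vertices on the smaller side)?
No, maximum matching has size 3 < 4

Maximum matching has size 3, need 4 for perfect matching.
Unmatched workers: ['W3']
Unmatched jobs: ['J1']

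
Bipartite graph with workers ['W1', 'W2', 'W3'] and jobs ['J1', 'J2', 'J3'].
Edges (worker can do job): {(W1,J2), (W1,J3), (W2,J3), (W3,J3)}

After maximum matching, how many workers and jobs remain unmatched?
Unmatched: 1 workers, 1 jobs

Maximum matching size: 2
Workers: 3 total, 2 matched, 1 unmatched
Jobs: 3 total, 2 matched, 1 unmatched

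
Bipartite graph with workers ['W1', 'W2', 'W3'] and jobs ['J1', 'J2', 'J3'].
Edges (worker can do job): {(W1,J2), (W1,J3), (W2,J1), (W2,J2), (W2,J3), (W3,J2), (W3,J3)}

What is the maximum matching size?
Maximum matching size = 3

Maximum matching: {(W1,J3), (W2,J1), (W3,J2)}
Size: 3

This assigns 3 workers to 3 distinct jobs.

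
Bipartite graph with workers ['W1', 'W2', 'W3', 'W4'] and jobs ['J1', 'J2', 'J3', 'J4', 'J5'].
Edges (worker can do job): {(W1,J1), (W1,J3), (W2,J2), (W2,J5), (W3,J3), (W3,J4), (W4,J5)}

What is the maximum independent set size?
Maximum independent set = 5

By König's theorem:
- Min vertex cover = Max matching = 4
- Max independent set = Total vertices - Min vertex cover
- Max independent set = 9 - 4 = 5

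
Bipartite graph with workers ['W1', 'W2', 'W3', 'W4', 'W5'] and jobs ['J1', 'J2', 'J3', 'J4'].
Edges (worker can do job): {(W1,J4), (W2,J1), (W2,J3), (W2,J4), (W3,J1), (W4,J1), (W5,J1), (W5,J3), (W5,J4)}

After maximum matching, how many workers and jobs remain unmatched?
Unmatched: 2 workers, 1 jobs

Maximum matching size: 3
Workers: 5 total, 3 matched, 2 unmatched
Jobs: 4 total, 3 matched, 1 unmatched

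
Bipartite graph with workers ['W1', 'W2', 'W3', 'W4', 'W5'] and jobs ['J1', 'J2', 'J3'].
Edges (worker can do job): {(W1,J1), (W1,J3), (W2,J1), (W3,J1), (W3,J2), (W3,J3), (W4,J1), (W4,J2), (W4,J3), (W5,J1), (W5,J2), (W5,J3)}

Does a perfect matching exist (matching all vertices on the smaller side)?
Yes, perfect matching exists (size 3)

Perfect matching: {(W3,J3), (W4,J2), (W5,J1)}
All 3 vertices on the smaller side are matched.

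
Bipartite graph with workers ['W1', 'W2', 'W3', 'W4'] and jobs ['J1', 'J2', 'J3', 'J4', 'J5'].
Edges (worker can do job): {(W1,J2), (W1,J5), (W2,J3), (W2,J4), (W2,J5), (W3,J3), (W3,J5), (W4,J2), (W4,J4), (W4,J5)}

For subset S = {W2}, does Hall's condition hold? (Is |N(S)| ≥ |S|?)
Yes: |N(S)| = 3, |S| = 1

Subset S = {W2}
Neighbors N(S) = {J3, J4, J5}

|N(S)| = 3, |S| = 1
Hall's condition: |N(S)| ≥ |S| is satisfied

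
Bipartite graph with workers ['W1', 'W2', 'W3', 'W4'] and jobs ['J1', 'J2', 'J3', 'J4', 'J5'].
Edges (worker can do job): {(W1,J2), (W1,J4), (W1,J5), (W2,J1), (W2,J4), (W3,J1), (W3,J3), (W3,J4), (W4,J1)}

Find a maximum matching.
Matching: {(W1,J2), (W2,J4), (W3,J3), (W4,J1)}

Maximum matching (size 4):
  W1 → J2
  W2 → J4
  W3 → J3
  W4 → J1

Each worker is assigned to at most one job, and each job to at most one worker.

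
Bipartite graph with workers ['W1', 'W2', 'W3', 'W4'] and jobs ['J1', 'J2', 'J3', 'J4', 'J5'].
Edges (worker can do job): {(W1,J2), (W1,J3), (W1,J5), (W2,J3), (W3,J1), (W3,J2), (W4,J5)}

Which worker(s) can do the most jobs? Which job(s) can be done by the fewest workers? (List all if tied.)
Most versatile: W1 (3 jobs); Least covered: J4 (0 workers)

Worker degrees (jobs they can do): W1:3, W2:1, W3:2, W4:1
Job degrees (workers who can do it): J1:1, J2:2, J3:2, J4:0, J5:2

Maximum worker degree is 3, achieved by: W1
Minimum job degree is 0, achieved by: J4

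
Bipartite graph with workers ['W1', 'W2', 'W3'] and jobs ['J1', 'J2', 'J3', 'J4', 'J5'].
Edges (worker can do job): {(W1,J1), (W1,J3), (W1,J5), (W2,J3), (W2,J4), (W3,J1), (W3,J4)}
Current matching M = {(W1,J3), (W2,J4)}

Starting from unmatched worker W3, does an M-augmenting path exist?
Yes: W3 → J4 → W2 → J3 → W1 → J1

An M-augmenting path alternates non-matching / matching edges, starting and ending at unmatched vertices.
Path: W3 → J4 → W2 → J3 → W1 → J1
(J1 is unmatched in M, so the path is augmenting.)
Flipping edges along this path would increase |M| from 2 to 3.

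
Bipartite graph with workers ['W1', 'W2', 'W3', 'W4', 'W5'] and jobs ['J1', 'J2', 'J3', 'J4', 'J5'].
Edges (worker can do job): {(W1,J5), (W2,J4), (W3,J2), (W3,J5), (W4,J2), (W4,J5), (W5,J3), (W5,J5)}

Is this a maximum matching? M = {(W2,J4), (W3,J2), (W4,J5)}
No, size 3 is not maximum

Proposed matching has size 3.
Maximum matching size for this graph: 4.

This is NOT maximum - can be improved to size 4.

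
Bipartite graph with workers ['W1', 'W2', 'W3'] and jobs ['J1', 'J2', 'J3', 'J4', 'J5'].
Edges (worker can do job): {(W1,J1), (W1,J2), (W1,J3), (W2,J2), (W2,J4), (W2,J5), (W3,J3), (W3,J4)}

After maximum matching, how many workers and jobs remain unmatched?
Unmatched: 0 workers, 2 jobs

Maximum matching size: 3
Workers: 3 total, 3 matched, 0 unmatched
Jobs: 5 total, 3 matched, 2 unmatched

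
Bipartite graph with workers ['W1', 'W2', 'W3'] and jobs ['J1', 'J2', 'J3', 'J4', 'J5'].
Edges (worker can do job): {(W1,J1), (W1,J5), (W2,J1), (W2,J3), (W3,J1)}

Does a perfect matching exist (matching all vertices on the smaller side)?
Yes, perfect matching exists (size 3)

Perfect matching: {(W1,J5), (W2,J3), (W3,J1)}
All 3 vertices on the smaller side are matched.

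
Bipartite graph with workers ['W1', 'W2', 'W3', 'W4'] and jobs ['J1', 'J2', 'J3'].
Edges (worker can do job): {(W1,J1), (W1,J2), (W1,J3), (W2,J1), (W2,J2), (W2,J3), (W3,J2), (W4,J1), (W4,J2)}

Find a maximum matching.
Matching: {(W1,J3), (W3,J2), (W4,J1)}

Maximum matching (size 3):
  W1 → J3
  W3 → J2
  W4 → J1

Each worker is assigned to at most one job, and each job to at most one worker.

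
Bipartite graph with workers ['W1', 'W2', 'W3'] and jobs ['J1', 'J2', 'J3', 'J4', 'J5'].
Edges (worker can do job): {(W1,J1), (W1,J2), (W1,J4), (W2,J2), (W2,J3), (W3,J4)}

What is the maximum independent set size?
Maximum independent set = 5

By König's theorem:
- Min vertex cover = Max matching = 3
- Max independent set = Total vertices - Min vertex cover
- Max independent set = 8 - 3 = 5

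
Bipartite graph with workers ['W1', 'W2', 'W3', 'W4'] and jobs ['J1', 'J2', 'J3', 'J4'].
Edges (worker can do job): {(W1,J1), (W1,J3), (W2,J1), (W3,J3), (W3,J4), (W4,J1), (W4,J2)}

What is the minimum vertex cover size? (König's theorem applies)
Minimum vertex cover size = 4

By König's theorem: in bipartite graphs,
min vertex cover = max matching = 4

Maximum matching has size 4, so minimum vertex cover also has size 4.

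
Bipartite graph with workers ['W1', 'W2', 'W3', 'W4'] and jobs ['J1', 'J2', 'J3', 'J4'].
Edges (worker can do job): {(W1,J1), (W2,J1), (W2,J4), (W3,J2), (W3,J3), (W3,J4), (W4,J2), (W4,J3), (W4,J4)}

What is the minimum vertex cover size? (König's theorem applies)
Minimum vertex cover size = 4

By König's theorem: in bipartite graphs,
min vertex cover = max matching = 4

Maximum matching has size 4, so minimum vertex cover also has size 4.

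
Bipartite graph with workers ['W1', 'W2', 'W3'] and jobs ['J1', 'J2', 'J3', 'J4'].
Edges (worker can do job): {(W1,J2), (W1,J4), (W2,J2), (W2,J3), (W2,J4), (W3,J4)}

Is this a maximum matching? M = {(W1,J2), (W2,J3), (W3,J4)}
Yes, size 3 is maximum

Proposed matching has size 3.
Maximum matching size for this graph: 3.

This is a maximum matching.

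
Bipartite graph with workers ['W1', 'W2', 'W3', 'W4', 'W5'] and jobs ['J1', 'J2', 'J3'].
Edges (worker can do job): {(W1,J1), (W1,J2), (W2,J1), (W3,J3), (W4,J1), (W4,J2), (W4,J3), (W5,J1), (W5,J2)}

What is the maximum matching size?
Maximum matching size = 3

Maximum matching: {(W3,J3), (W4,J2), (W5,J1)}
Size: 3

This assigns 3 workers to 3 distinct jobs.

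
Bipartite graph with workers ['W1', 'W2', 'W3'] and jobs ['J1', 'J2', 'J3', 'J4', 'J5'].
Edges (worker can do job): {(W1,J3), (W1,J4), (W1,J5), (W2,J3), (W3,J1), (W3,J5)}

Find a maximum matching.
Matching: {(W1,J5), (W2,J3), (W3,J1)}

Maximum matching (size 3):
  W1 → J5
  W2 → J3
  W3 → J1

Each worker is assigned to at most one job, and each job to at most one worker.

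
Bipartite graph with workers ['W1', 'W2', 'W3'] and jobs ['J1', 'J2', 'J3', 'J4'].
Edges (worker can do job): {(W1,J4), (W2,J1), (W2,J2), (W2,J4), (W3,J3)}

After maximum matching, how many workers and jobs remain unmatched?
Unmatched: 0 workers, 1 jobs

Maximum matching size: 3
Workers: 3 total, 3 matched, 0 unmatched
Jobs: 4 total, 3 matched, 1 unmatched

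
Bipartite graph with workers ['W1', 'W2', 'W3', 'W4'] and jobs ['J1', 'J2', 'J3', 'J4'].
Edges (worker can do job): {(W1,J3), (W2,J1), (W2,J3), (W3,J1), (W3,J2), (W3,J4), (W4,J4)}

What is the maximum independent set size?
Maximum independent set = 4

By König's theorem:
- Min vertex cover = Max matching = 4
- Max independent set = Total vertices - Min vertex cover
- Max independent set = 8 - 4 = 4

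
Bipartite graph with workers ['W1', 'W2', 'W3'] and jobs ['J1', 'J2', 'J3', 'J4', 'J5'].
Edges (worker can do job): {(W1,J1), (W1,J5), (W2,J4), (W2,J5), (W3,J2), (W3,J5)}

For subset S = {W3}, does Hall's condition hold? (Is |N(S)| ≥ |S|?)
Yes: |N(S)| = 2, |S| = 1

Subset S = {W3}
Neighbors N(S) = {J2, J5}

|N(S)| = 2, |S| = 1
Hall's condition: |N(S)| ≥ |S| is satisfied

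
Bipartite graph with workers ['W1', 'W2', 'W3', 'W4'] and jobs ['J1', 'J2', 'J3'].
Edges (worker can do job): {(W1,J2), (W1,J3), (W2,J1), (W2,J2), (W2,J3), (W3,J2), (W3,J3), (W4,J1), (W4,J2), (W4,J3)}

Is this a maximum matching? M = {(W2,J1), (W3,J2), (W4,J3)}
Yes, size 3 is maximum

Proposed matching has size 3.
Maximum matching size for this graph: 3.

This is a maximum matching.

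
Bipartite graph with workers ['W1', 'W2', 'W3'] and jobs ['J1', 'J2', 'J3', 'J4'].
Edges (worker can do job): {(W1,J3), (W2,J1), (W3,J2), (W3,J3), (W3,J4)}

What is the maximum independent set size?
Maximum independent set = 4

By König's theorem:
- Min vertex cover = Max matching = 3
- Max independent set = Total vertices - Min vertex cover
- Max independent set = 7 - 3 = 4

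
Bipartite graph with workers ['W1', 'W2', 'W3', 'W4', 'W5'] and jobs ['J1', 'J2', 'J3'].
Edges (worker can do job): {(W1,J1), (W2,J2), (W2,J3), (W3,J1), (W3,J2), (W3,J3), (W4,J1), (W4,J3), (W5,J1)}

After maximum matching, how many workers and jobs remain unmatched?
Unmatched: 2 workers, 0 jobs

Maximum matching size: 3
Workers: 5 total, 3 matched, 2 unmatched
Jobs: 3 total, 3 matched, 0 unmatched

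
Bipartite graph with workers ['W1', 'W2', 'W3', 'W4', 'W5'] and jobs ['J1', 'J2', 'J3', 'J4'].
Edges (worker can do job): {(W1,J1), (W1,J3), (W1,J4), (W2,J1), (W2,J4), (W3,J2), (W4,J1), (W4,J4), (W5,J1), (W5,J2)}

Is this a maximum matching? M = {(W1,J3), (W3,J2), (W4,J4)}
No, size 3 is not maximum

Proposed matching has size 3.
Maximum matching size for this graph: 4.

This is NOT maximum - can be improved to size 4.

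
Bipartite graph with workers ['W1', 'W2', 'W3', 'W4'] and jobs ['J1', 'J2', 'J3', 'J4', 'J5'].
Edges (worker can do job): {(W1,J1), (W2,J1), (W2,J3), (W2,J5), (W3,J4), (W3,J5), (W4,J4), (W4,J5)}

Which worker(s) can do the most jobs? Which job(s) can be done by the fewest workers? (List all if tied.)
Most versatile: W2 (3 jobs); Least covered: J2 (0 workers)

Worker degrees (jobs they can do): W1:1, W2:3, W3:2, W4:2
Job degrees (workers who can do it): J1:2, J2:0, J3:1, J4:2, J5:3

Maximum worker degree is 3, achieved by: W2
Minimum job degree is 0, achieved by: J2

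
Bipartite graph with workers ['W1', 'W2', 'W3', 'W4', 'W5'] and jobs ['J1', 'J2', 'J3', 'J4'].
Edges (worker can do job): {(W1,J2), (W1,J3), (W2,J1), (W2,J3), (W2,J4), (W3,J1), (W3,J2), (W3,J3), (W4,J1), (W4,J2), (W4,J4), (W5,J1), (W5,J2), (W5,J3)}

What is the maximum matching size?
Maximum matching size = 4

Maximum matching: {(W2,J4), (W3,J3), (W4,J2), (W5,J1)}
Size: 4

This assigns 4 workers to 4 distinct jobs.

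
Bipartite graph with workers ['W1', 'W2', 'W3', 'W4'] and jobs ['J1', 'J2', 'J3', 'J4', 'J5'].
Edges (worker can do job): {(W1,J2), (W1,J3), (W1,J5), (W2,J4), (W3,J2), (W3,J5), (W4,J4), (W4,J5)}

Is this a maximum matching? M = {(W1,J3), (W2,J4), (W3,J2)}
No, size 3 is not maximum

Proposed matching has size 3.
Maximum matching size for this graph: 4.

This is NOT maximum - can be improved to size 4.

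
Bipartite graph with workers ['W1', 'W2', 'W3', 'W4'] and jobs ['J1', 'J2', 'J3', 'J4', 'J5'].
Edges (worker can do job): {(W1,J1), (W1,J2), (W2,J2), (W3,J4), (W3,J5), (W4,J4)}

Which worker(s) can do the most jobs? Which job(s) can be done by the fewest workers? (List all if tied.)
Most versatile: W1, W3 (2 jobs); Least covered: J3 (0 workers)

Worker degrees (jobs they can do): W1:2, W2:1, W3:2, W4:1
Job degrees (workers who can do it): J1:1, J2:2, J3:0, J4:2, J5:1

Maximum worker degree is 2, achieved by: W1, W3
Minimum job degree is 0, achieved by: J3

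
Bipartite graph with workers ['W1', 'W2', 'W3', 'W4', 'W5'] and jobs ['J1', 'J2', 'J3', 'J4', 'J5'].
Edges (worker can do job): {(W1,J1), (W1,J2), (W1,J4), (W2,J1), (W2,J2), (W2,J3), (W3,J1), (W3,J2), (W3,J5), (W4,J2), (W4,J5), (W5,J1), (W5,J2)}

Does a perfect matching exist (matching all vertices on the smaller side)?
Yes, perfect matching exists (size 5)

Perfect matching: {(W1,J4), (W2,J3), (W3,J1), (W4,J5), (W5,J2)}
All 5 vertices on the smaller side are matched.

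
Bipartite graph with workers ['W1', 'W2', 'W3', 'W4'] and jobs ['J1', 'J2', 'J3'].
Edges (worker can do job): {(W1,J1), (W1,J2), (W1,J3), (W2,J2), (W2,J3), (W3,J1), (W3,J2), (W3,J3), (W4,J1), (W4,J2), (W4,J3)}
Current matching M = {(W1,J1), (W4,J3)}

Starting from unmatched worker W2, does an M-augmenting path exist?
Yes: W2 → J3 → W4 → J1 → W1 → J2

An M-augmenting path alternates non-matching / matching edges, starting and ending at unmatched vertices.
Path: W2 → J3 → W4 → J1 → W1 → J2
(J2 is unmatched in M, so the path is augmenting.)
Flipping edges along this path would increase |M| from 2 to 3.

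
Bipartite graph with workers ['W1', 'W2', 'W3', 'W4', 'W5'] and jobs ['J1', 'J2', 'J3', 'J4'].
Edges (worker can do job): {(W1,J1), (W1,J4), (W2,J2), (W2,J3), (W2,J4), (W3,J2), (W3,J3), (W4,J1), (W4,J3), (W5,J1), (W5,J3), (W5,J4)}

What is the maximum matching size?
Maximum matching size = 4

Maximum matching: {(W2,J3), (W3,J2), (W4,J1), (W5,J4)}
Size: 4

This assigns 4 workers to 4 distinct jobs.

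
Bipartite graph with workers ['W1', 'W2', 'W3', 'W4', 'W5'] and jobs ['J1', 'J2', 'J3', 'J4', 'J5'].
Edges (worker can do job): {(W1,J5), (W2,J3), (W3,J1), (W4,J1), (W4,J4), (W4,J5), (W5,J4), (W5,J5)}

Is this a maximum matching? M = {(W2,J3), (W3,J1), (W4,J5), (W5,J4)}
Yes, size 4 is maximum

Proposed matching has size 4.
Maximum matching size for this graph: 4.

This is a maximum matching.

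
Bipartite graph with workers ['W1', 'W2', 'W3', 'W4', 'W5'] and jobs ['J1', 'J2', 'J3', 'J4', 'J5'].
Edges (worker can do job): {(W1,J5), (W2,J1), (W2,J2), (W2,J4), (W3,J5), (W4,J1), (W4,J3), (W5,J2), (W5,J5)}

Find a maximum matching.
Matching: {(W2,J4), (W3,J5), (W4,J1), (W5,J2)}

Maximum matching (size 4):
  W2 → J4
  W3 → J5
  W4 → J1
  W5 → J2

Each worker is assigned to at most one job, and each job to at most one worker.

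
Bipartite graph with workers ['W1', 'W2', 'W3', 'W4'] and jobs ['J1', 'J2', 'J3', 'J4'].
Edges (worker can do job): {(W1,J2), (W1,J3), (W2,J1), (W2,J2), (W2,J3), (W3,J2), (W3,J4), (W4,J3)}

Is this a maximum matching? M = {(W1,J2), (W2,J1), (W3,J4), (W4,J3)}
Yes, size 4 is maximum

Proposed matching has size 4.
Maximum matching size for this graph: 4.

This is a maximum matching.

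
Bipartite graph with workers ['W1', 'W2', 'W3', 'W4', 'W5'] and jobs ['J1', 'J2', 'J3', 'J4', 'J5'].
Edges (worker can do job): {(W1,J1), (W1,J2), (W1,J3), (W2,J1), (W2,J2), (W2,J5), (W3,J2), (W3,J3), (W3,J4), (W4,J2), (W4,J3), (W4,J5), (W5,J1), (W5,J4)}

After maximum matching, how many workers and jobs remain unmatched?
Unmatched: 0 workers, 0 jobs

Maximum matching size: 5
Workers: 5 total, 5 matched, 0 unmatched
Jobs: 5 total, 5 matched, 0 unmatched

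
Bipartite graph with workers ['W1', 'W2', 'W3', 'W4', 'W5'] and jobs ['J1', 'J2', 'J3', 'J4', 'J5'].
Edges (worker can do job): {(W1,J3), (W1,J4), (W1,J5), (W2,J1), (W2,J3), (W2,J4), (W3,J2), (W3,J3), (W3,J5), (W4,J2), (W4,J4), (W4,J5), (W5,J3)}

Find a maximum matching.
Matching: {(W1,J5), (W2,J1), (W3,J2), (W4,J4), (W5,J3)}

Maximum matching (size 5):
  W1 → J5
  W2 → J1
  W3 → J2
  W4 → J4
  W5 → J3

Each worker is assigned to at most one job, and each job to at most one worker.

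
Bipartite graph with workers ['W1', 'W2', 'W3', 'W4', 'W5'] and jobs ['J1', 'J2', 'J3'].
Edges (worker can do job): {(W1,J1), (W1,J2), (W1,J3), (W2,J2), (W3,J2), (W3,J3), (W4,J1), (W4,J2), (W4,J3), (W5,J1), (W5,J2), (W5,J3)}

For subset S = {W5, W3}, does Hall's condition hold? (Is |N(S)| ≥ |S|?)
Yes: |N(S)| = 3, |S| = 2

Subset S = {W5, W3}
Neighbors N(S) = {J1, J2, J3}

|N(S)| = 3, |S| = 2
Hall's condition: |N(S)| ≥ |S| is satisfied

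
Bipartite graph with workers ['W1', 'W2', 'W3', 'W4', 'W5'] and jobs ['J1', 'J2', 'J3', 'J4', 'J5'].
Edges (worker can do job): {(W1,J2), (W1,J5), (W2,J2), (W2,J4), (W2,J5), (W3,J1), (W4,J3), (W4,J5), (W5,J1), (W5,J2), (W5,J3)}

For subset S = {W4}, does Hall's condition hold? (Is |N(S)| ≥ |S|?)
Yes: |N(S)| = 2, |S| = 1

Subset S = {W4}
Neighbors N(S) = {J3, J5}

|N(S)| = 2, |S| = 1
Hall's condition: |N(S)| ≥ |S| is satisfied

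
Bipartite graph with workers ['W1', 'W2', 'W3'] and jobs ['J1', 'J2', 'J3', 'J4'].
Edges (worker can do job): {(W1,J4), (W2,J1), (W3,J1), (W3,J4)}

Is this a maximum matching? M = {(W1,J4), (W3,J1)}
Yes, size 2 is maximum

Proposed matching has size 2.
Maximum matching size for this graph: 2.

This is a maximum matching.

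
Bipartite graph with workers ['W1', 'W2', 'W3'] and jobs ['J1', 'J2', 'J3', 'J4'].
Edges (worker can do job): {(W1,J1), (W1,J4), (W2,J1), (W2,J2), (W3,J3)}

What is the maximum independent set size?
Maximum independent set = 4

By König's theorem:
- Min vertex cover = Max matching = 3
- Max independent set = Total vertices - Min vertex cover
- Max independent set = 7 - 3 = 4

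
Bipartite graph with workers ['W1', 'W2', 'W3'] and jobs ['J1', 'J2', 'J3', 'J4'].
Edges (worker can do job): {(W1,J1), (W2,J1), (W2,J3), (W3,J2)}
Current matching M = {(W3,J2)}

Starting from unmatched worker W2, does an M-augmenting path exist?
Yes: W2 → J3

An M-augmenting path alternates non-matching / matching edges, starting and ending at unmatched vertices.
Path: W2 → J3
(J3 is unmatched in M, so the path is augmenting.)
Flipping edges along this path would increase |M| from 1 to 2.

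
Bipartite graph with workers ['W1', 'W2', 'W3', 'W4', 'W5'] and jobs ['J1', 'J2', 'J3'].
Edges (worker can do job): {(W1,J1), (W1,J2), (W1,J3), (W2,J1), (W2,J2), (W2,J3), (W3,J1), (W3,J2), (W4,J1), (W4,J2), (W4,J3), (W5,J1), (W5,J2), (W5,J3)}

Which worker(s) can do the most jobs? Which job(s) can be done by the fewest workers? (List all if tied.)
Most versatile: W1, W2, W4, W5 (3 jobs); Least covered: J3 (4 workers)

Worker degrees (jobs they can do): W1:3, W2:3, W3:2, W4:3, W5:3
Job degrees (workers who can do it): J1:5, J2:5, J3:4

Maximum worker degree is 3, achieved by: W1, W2, W4, W5
Minimum job degree is 4, achieved by: J3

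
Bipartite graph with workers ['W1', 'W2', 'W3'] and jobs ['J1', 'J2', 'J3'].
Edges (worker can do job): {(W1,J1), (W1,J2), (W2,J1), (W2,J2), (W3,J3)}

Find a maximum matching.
Matching: {(W1,J2), (W2,J1), (W3,J3)}

Maximum matching (size 3):
  W1 → J2
  W2 → J1
  W3 → J3

Each worker is assigned to at most one job, and each job to at most one worker.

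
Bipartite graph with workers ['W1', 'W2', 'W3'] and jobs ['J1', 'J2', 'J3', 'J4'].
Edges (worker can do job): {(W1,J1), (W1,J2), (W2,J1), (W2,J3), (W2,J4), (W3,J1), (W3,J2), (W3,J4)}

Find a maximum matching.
Matching: {(W1,J2), (W2,J4), (W3,J1)}

Maximum matching (size 3):
  W1 → J2
  W2 → J4
  W3 → J1

Each worker is assigned to at most one job, and each job to at most one worker.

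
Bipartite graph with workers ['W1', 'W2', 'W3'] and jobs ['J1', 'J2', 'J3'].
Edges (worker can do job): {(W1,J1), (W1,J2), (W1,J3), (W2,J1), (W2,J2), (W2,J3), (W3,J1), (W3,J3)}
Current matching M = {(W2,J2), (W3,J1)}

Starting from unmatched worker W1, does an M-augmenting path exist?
Yes: W1 → J1 → W3 → J3

An M-augmenting path alternates non-matching / matching edges, starting and ending at unmatched vertices.
Path: W1 → J1 → W3 → J3
(J3 is unmatched in M, so the path is augmenting.)
Flipping edges along this path would increase |M| from 2 to 3.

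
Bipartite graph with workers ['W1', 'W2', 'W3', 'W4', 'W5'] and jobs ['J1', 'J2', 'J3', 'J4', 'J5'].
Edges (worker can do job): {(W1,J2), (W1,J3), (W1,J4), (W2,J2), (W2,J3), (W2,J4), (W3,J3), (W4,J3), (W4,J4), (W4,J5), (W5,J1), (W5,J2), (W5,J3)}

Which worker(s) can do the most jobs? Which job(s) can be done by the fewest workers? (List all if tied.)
Most versatile: W1, W2, W4, W5 (3 jobs); Least covered: J1, J5 (1 workers)

Worker degrees (jobs they can do): W1:3, W2:3, W3:1, W4:3, W5:3
Job degrees (workers who can do it): J1:1, J2:3, J3:5, J4:3, J5:1

Maximum worker degree is 3, achieved by: W1, W2, W4, W5
Minimum job degree is 1, achieved by: J1, J5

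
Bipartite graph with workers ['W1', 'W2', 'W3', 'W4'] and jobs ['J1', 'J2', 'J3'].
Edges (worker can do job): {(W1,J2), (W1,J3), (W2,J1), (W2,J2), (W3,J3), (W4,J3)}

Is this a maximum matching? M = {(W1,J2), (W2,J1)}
No, size 2 is not maximum

Proposed matching has size 2.
Maximum matching size for this graph: 3.

This is NOT maximum - can be improved to size 3.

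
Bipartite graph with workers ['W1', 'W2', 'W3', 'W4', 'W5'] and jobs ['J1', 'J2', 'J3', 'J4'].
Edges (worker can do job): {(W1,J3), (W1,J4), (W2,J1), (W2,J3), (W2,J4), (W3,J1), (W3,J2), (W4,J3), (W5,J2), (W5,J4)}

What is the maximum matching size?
Maximum matching size = 4

Maximum matching: {(W1,J4), (W3,J1), (W4,J3), (W5,J2)}
Size: 4

This assigns 4 workers to 4 distinct jobs.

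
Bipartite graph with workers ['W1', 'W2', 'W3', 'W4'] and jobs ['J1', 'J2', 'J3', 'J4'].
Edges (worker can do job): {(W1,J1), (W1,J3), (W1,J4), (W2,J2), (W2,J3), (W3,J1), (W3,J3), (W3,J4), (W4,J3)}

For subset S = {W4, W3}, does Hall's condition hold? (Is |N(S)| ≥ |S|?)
Yes: |N(S)| = 3, |S| = 2

Subset S = {W4, W3}
Neighbors N(S) = {J1, J3, J4}

|N(S)| = 3, |S| = 2
Hall's condition: |N(S)| ≥ |S| is satisfied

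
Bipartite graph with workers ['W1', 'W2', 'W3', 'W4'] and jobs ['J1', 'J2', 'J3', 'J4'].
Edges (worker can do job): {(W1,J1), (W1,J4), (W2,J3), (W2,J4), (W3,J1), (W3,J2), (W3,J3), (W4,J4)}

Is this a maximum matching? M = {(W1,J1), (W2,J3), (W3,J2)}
No, size 3 is not maximum

Proposed matching has size 3.
Maximum matching size for this graph: 4.

This is NOT maximum - can be improved to size 4.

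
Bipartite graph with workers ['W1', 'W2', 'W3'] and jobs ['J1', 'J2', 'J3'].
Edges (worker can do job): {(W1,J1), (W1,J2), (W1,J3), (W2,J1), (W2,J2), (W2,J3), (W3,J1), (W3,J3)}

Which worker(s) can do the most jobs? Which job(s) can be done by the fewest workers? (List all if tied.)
Most versatile: W1, W2 (3 jobs); Least covered: J2 (2 workers)

Worker degrees (jobs they can do): W1:3, W2:3, W3:2
Job degrees (workers who can do it): J1:3, J2:2, J3:3

Maximum worker degree is 3, achieved by: W1, W2
Minimum job degree is 2, achieved by: J2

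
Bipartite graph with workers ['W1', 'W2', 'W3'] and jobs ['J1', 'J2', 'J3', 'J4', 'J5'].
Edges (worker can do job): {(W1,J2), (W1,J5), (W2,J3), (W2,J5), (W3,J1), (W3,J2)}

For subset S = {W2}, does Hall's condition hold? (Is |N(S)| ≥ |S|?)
Yes: |N(S)| = 2, |S| = 1

Subset S = {W2}
Neighbors N(S) = {J3, J5}

|N(S)| = 2, |S| = 1
Hall's condition: |N(S)| ≥ |S| is satisfied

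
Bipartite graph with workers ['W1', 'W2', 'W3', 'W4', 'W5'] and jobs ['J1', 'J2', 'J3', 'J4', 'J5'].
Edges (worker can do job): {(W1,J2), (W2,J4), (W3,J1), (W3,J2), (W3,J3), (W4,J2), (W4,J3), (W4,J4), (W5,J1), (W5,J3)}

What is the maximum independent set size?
Maximum independent set = 6

By König's theorem:
- Min vertex cover = Max matching = 4
- Max independent set = Total vertices - Min vertex cover
- Max independent set = 10 - 4 = 6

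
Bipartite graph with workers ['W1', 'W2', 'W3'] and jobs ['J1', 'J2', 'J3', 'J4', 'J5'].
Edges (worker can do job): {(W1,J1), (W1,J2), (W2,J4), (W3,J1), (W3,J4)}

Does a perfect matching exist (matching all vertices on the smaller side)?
Yes, perfect matching exists (size 3)

Perfect matching: {(W1,J2), (W2,J4), (W3,J1)}
All 3 vertices on the smaller side are matched.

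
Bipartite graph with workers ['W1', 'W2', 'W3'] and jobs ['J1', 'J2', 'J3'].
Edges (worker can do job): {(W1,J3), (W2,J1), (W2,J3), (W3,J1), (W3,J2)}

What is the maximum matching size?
Maximum matching size = 3

Maximum matching: {(W1,J3), (W2,J1), (W3,J2)}
Size: 3

This assigns 3 workers to 3 distinct jobs.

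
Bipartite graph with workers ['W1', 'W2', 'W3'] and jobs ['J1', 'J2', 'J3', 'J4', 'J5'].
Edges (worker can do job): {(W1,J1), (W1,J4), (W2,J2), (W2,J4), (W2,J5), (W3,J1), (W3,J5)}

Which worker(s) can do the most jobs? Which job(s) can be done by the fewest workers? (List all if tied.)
Most versatile: W2 (3 jobs); Least covered: J3 (0 workers)

Worker degrees (jobs they can do): W1:2, W2:3, W3:2
Job degrees (workers who can do it): J1:2, J2:1, J3:0, J4:2, J5:2

Maximum worker degree is 3, achieved by: W2
Minimum job degree is 0, achieved by: J3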